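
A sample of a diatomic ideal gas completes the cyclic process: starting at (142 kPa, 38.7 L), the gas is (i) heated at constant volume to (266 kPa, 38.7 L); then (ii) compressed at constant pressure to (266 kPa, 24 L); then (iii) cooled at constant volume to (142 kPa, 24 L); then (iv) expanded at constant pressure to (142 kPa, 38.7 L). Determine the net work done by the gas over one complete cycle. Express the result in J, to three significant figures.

W_net ≈ -1820 J

Constant-volume legs do no work.
W(ii) = (266)(24 − 38.7) = -3910 J; W(iv) = (142)(38.7 − 24) = 2087 J.
W_net = -3910 + 2087 = -1823 J (the counter-clockwise enclosed area).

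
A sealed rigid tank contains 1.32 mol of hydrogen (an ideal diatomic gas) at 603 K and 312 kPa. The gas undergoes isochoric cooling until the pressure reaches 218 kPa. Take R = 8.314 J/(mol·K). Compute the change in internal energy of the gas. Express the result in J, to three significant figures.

Constant volume ⇒ W = 0, so Q = ΔU = nCᵥΔT with Cᵥ = 5R/2 = 20.79 J/(mol·K).
At constant V, T₂/T₁ = P₂/P₁ ⇒ ΔT = T₁(P₂/P₁ − 1) = 603·(218/312 − 1) = -181.7 K.
ΔU = (1.32)(20.79)(-181.7) = -4984 J.

ΔU ≈ -4980 J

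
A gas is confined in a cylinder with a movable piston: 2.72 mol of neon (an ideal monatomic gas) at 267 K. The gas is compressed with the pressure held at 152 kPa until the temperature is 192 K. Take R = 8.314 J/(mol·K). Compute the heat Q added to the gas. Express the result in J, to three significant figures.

Q ≈ -4240 J

Isobaric: W = nRΔT = (2.72)(8.314)(-75) = -1696 J.
ΔU = nCᵥΔT with Cᵥ = 3R/2: ΔU = (2.72)(12.47)(-75) = -2544 J.
Q = ΔU + W = -2544 − 1696 = -4240 J.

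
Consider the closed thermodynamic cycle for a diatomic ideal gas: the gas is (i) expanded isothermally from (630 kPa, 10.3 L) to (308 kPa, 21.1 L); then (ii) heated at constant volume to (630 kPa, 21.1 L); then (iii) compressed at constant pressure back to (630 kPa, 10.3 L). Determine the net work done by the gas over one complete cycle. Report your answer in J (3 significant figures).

W_net ≈ -2150 J

Leg (i): W = PᵢVᵢ ln(V_f/Vᵢ) = (6489) ln(21.1/10.3) = 4653 J.
Leg (ii): W = 0.
Leg (iii): W = PΔV = (630)(10.3 − 21.1) = -6804 J.
W_net = 4653 − 6804 = -2151 J.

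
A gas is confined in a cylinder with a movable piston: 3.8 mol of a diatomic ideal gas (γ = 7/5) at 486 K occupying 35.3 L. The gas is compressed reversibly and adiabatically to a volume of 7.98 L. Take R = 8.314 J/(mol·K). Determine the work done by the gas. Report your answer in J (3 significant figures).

Adiabatic: TV^(γ−1) = const with γ = 7/5.
T₂ = T₁ (V₁/V₂)^(γ−1) = 486 × (35.3/7.98)^0.4 = 486 × 1.813 = 880.9 K.
W_by = nCᵥ(T₁ − T₂) = (3.8)(20.79)(486 − 880.9) = -31193 J.

W ≈ -31200 J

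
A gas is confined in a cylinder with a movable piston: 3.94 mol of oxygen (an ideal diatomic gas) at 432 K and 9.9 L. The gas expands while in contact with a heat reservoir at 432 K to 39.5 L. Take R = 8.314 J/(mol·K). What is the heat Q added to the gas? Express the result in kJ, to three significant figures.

Q ≈ 19.6 kJ

Isothermal ⇒ ΔU = 0, so Q = W = nRT ln(V₂/V₁).
Q = (3.94)(8.314)(432) ln(39.5/9.9) = 14151 × 1.384 = 19582 J.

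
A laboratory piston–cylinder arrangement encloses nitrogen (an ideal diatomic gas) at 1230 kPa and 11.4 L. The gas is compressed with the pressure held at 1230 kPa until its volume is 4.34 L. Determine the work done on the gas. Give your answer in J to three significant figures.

W ≈ 8680 J

Isobaric: W = P ΔV.
W = (1230 kPa)(4.34 − 11.4 L) = (1230)(-7.06) = -8684 J.
Work on gas = −W_by = 8684 J.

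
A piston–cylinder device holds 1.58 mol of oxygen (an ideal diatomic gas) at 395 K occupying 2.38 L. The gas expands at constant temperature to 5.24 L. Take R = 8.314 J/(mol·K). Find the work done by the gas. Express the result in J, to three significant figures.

Isothermal: W = nRT ln(V₂/V₁).
W = (1.58)(8.314)(395) × ln(5.24/2.38)
  = 5189 × 0.7892
W_by_gas = 4095 J.

W ≈ 4100 J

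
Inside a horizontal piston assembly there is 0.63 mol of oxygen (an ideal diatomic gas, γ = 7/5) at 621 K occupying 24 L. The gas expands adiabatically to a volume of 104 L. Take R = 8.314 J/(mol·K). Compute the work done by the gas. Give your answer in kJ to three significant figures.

W ≈ 3.61 kJ

Adiabatic: TV^(γ−1) = const with γ = 7/5.
T₂ = T₁ (V₁/V₂)^(γ−1) = 621 × (24/104)^0.4 = 621 × 0.5563 = 345.4 K.
W_by = nCᵥ(T₁ − T₂) = (0.63)(20.79)(621 − 345.4) = 3608 J.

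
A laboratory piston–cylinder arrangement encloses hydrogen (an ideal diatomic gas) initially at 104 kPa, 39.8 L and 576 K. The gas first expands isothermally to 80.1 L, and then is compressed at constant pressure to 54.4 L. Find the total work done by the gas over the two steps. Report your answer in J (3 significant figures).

W_total ≈ 1570 J

Step 1 (isothermal): W = P₁V₁ ln(V₂/V₁) = (4139) ln(80.1/39.8) = 2895 J.
After step 1: P = 51.68 kPa, V = 80.1 L, T = 576 K.
Step 2 (isobaric): W = PΔV = (51.68 kPa)(54.4 − 80.1 L) = -1328 J.
W_total = 2895 − 1328 = 1567 J.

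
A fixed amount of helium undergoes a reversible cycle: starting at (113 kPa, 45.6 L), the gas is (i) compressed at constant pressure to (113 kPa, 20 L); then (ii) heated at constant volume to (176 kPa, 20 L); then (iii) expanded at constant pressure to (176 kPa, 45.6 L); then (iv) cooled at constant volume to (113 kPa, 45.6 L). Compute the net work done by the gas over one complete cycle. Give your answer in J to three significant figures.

Constant-volume legs do no work.
W(i) = (113)(20 − 45.6) = -2893 J; W(iii) = (176)(45.6 − 20) = 4506 J.
W_net = -2893 + 4506 = 1613 J (the clockwise enclosed area).

W_net ≈ 1610 J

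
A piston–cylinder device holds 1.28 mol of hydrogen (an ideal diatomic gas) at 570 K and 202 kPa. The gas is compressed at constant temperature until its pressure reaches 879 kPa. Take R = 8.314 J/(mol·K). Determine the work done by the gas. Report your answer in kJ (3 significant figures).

Isothermal process: W = nRT ln(V₂/V₁) = nRT ln(P₁/P₂).
W = (1.28)(8.314)(570) × ln(202/879)
  = 6066 × ln(0.2298) = 6066 × -1.471
W_by_gas = -8920 J.

W ≈ -8.92 kJ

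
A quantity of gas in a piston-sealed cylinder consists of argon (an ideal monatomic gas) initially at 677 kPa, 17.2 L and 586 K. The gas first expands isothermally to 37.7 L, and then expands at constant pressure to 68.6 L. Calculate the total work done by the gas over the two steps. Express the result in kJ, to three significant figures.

Step 1 (isothermal): W = P₁V₁ ln(V₂/V₁) = (11644) ln(37.7/17.2) = 9138 J.
After step 1: P = 308.9 kPa, V = 37.7 L, T = 586 K.
Step 2 (isobaric): W = PΔV = (308.9 kPa)(68.6 − 37.7 L) = 9544 J.
W_total = 9138 + 9544 = 18682 J.

W_total ≈ 18.7 kJ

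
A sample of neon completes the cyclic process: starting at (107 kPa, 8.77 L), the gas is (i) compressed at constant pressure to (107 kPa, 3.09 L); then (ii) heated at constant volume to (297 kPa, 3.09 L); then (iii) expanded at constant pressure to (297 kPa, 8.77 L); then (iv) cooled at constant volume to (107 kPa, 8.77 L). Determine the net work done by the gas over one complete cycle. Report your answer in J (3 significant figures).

Constant-volume legs do no work.
W(i) = (107)(3.09 − 8.77) = -607.8 J; W(iii) = (297)(8.77 − 3.09) = 1687 J.
W_net = -607.8 + 1687 = 1079 J (the clockwise enclosed area).

W_net ≈ 1080 J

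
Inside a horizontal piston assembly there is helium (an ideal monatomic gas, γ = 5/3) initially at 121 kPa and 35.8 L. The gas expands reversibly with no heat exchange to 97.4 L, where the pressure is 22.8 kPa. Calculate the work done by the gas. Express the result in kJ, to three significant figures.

W ≈ 3.17 kJ

Adiabatic: W = (P₁V₁ − P₂V₂)/(γ − 1) with γ = 5/3.
P₁V₁ = 4332 J, P₂V₂ = 2221 J.
W = (4332 − 2221) / 0.6667 = 3167 J.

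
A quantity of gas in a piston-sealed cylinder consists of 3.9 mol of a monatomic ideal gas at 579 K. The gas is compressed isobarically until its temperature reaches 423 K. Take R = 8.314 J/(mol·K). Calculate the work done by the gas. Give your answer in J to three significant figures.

W ≈ -5060 J

Isobaric: W = P ΔV = nR ΔT.
W = (3.9)(8.314)(423 − 579) = -5058 J.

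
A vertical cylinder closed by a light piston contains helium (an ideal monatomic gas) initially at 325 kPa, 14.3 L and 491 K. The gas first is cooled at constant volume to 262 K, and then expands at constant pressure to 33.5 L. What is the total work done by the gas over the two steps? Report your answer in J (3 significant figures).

Step 1 (isochoric): W = 0 (constant volume).
After step 1: P = 173.4 kPa (V unchanged).
Step 2 (isobaric): W = PΔV = (173.4 kPa)(33.5 − 14.3 L) = 3330 J.
W_total = 0 + 3330 = 3330 J.

W_total ≈ 3330 J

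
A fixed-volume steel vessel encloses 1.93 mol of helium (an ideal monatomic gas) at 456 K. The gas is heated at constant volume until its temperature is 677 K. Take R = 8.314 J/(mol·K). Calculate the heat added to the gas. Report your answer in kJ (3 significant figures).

Q ≈ 5.32 kJ

Constant volume ⇒ W = 0, so Q = ΔU = nCᵥΔT with Cᵥ = 3R/2 = 12.47 J/(mol·K).
ΔU = (1.93)(12.47)(677 − 456) = 5319 J.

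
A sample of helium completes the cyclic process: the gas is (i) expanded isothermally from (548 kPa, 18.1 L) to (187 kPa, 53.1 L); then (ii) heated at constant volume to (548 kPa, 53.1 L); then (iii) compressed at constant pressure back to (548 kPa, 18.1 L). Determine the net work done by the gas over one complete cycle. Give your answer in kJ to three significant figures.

Leg (i): W = PᵢVᵢ ln(V_f/Vᵢ) = (9919) ln(53.1/18.1) = 10675 J.
Leg (ii): W = 0.
Leg (iii): W = PΔV = (548)(18.1 − 53.1) = -19180 J.
W_net = 10675 − 19180 = -8505 J.

W_net ≈ -8.50 kJ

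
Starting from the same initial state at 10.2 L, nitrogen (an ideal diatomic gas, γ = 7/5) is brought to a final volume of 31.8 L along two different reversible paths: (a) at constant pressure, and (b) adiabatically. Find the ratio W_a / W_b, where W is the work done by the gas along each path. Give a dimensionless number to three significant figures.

Path (a) isobaric: W = P₁(V₂ − V₁) → W_a/(P₁V₁) = 2.118.
Path (b) adiabatic: W = P₁V₁(1 − (V₁/V₂)^(γ−1))/(γ−1) → W_b/(P₁V₁) = 0.9136.
W_a / W_b = 2.118 / 0.9136 = 2.318.

W_a / W_b ≈ 2.32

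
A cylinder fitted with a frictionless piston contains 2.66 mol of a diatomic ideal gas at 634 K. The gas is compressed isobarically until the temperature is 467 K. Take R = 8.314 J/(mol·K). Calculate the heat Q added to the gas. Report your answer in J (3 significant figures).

Isobaric: W = nRΔT = (2.66)(8.314)(-167) = -3693 J.
ΔU = nCᵥΔT with Cᵥ = 5R/2: ΔU = (2.66)(20.79)(-167) = -9233 J.
Q = ΔU + W = -9233 − 3693 = -12926 J.

Q ≈ -12900 J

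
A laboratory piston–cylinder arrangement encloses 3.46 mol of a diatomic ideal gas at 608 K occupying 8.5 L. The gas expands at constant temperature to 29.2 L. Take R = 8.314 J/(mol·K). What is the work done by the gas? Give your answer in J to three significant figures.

W ≈ 21600 J

Isothermal: W = nRT ln(V₂/V₁).
W = (3.46)(8.314)(608) × ln(29.2/8.5)
  = 17490 × 1.234
W_by_gas = 21584 J.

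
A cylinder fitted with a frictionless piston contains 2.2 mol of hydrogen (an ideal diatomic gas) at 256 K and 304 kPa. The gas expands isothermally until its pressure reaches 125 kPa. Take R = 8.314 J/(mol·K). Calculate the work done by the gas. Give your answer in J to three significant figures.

W ≈ 4160 J

Isothermal process: W = nRT ln(V₂/V₁) = nRT ln(P₁/P₂).
W = (2.2)(8.314)(256) × ln(304/125)
  = 4682 × ln(2.432) = 4682 × 0.8887
W_by_gas = 4161 J.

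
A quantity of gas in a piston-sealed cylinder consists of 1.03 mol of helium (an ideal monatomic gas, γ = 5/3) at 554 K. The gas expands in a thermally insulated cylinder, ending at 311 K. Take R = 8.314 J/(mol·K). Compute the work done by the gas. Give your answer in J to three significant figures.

Adiabatic ⇒ Q = 0, so W_by = −ΔU = nCᵥ(T₁ − T₂).
Cᵥ = 3R/2 = 12.47 J/(mol·K).
W = (1.03)(12.47)(554 − 311) = 3121 J.

W ≈ 3120 J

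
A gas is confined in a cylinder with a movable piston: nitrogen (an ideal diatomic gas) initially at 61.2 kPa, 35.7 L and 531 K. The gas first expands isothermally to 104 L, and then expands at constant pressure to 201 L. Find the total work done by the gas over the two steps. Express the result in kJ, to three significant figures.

W_total ≈ 4.37 kJ

Step 1 (isothermal): W = P₁V₁ ln(V₂/V₁) = (2185) ln(104/35.7) = 2336 J.
After step 1: P = 21.01 kPa, V = 104 L, T = 531 K.
Step 2 (isobaric): W = PΔV = (21.01 kPa)(201 − 104 L) = 2038 J.
W_total = 2336 + 2038 = 4374 J.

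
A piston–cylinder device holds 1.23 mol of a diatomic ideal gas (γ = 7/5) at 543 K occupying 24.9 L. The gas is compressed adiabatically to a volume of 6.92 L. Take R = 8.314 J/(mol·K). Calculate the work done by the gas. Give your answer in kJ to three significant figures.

W ≈ -9.29 kJ

Adiabatic: TV^(γ−1) = const with γ = 7/5.
T₂ = T₁ (V₁/V₂)^(γ−1) = 543 × (24.9/6.92)^0.4 = 543 × 1.669 = 906.2 K.
W_by = nCᵥ(T₁ − T₂) = (1.23)(20.79)(543 − 906.2) = -9286 J.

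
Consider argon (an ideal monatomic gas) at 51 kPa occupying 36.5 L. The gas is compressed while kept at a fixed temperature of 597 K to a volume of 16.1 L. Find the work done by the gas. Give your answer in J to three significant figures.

Isothermal: W = nRT ln(V₂/V₁) = P₁V₁ ln(V₂/V₁).
P₁V₁ = (51 kPa)(36.5 L) = 1862 J.
W = 1862 × ln(16.1/36.5) = 1862 × -0.8185
W_by_gas = -1524 J.

W ≈ -1520 J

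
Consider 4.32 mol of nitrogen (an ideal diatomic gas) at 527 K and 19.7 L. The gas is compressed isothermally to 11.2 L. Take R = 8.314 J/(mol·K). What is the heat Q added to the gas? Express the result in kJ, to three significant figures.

Isothermal ⇒ ΔU = 0, so Q = W = nRT ln(V₂/V₁).
Q = (4.32)(8.314)(527) ln(11.2/19.7) = 18928 × -0.5647 = -10689 J.

Q ≈ -10.7 kJ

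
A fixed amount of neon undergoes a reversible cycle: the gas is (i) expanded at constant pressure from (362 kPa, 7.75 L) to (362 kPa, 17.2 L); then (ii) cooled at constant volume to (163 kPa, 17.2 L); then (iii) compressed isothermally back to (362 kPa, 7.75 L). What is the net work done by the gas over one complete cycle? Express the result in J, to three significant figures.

W_net ≈ 1190 J

Leg (i): W = PΔV = (362)(17.2 − 7.75) = 3421 J.
Leg (ii): W = 0.
Leg (iii): W = PᵢVᵢ ln(V_f/Vᵢ) = (2804) ln(7.75/17.2) = -2235 J.
W_net = 3421 − 2235 = 1186 J.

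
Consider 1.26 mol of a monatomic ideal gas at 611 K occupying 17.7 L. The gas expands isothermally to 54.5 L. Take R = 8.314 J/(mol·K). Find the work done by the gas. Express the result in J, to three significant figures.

Isothermal: W = nRT ln(V₂/V₁).
W = (1.26)(8.314)(611) × ln(54.5/17.7)
  = 6401 × 1.125
W_by_gas = 7198 J.

W ≈ 7200 J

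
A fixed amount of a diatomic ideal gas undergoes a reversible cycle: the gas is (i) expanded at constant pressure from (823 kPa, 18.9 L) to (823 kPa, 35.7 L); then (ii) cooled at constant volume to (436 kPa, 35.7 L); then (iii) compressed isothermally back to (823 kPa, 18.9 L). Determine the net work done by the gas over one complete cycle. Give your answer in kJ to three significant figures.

Leg (i): W = PΔV = (823)(35.7 − 18.9) = 13826 J.
Leg (ii): W = 0.
Leg (iii): W = PᵢVᵢ ln(V_f/Vᵢ) = (15565) ln(18.9/35.7) = -9899 J.
W_net = 13826 − 9899 = 3927 J.

W_net ≈ 3.93 kJ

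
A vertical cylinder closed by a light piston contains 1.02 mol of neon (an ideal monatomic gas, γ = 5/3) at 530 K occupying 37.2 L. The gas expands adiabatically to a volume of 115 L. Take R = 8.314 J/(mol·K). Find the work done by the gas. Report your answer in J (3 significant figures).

Adiabatic: TV^(γ−1) = const with γ = 5/3.
T₂ = T₁ (V₁/V₂)^(γ−1) = 530 × (37.2/115)^0.667 = 530 × 0.4712 = 249.8 K.
W_by = nCᵥ(T₁ − T₂) = (1.02)(12.47)(530 − 249.8) = 3565 J.

W ≈ 3560 J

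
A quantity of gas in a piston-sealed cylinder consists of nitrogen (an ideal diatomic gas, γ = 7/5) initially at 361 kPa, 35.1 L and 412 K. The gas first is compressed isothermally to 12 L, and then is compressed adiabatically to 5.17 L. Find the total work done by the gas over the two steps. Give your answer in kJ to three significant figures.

Step 1 (isothermal): W = P₁V₁ ln(V₂/V₁) = (12671) ln(12/35.1) = -13600 J.
After step 1: P = 1056 kPa, V = 12 L, T = 412 K.
Step 2 (adiabatic): W = (P₁V₁ − P₂V₂)/(γ−1) = (12671 − 17746)/0.4 = -12686 J.
W_total = -13600 − 12686 = -26286 J.

W_total ≈ -26.3 kJ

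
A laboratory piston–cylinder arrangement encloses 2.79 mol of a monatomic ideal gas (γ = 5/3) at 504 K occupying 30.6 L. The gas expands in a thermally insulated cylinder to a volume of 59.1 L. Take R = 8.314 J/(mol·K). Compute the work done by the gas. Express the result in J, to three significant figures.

Adiabatic: TV^(γ−1) = const with γ = 5/3.
T₂ = T₁ (V₁/V₂)^(γ−1) = 504 × (30.6/59.1)^0.667 = 504 × 0.6448 = 325 K.
W_by = nCᵥ(T₁ − T₂) = (2.79)(12.47)(504 − 325) = 6229 J.

W ≈ 6230 J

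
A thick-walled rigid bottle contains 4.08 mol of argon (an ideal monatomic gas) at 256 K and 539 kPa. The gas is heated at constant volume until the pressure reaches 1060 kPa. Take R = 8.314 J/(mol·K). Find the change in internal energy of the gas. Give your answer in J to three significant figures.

Constant volume ⇒ W = 0, so Q = ΔU = nCᵥΔT with Cᵥ = 3R/2 = 12.47 J/(mol·K).
At constant V, T₂/T₁ = P₂/P₁ ⇒ ΔT = T₁(P₂/P₁ − 1) = 256·(1060/539 − 1) = 247.5 K.
ΔU = (4.08)(12.47)(247.5) = 12591 J.

ΔU ≈ 12600 J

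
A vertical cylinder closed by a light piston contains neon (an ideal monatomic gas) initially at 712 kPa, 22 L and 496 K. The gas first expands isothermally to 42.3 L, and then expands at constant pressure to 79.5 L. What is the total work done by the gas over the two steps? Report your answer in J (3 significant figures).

W_total ≈ 24000 J

Step 1 (isothermal): W = P₁V₁ ln(V₂/V₁) = (15664) ln(42.3/22) = 10240 J.
After step 1: P = 370.3 kPa, V = 42.3 L, T = 496 K.
Step 2 (isobaric): W = PΔV = (370.3 kPa)(79.5 − 42.3 L) = 13775 J.
W_total = 10240 + 13775 = 24016 J.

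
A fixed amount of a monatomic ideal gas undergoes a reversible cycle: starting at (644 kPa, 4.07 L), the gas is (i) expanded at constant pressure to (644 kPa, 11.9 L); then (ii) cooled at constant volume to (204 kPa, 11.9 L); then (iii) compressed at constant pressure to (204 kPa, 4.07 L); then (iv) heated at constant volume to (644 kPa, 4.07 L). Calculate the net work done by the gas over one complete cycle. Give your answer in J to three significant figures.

Constant-volume legs do no work.
W(i) = (644)(11.9 − 4.07) = 5043 J; W(iii) = (204)(4.07 − 11.9) = -1597 J.
W_net = 5043 − 1597 = 3445 J (the clockwise enclosed area).

W_net ≈ 3450 J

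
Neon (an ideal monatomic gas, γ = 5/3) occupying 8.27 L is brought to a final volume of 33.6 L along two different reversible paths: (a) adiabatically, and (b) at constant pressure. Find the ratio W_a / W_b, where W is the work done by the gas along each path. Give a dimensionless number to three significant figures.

Path (a) adiabatic: W = P₁V₁(1 − (V₁/V₂)^(γ−1))/(γ−1) → W_a/(P₁V₁) = 0.9109.
Path (b) isobaric: W = P₁(V₂ − V₁) → W_b/(P₁V₁) = 3.063.
W_a / W_b = 0.9109 / 3.063 = 0.2974.

W_a / W_b ≈ 0.297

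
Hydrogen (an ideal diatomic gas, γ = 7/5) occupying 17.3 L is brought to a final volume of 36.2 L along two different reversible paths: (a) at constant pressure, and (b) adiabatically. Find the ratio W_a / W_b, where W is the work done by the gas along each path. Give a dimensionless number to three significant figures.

W_a / W_b ≈ 1.71

Path (a) isobaric: W = P₁(V₂ − V₁) → W_a/(P₁V₁) = 1.092.
Path (b) adiabatic: W = P₁V₁(1 − (V₁/V₂)^(γ−1))/(γ−1) → W_b/(P₁V₁) = 0.6393.
W_a / W_b = 1.092 / 0.6393 = 1.709.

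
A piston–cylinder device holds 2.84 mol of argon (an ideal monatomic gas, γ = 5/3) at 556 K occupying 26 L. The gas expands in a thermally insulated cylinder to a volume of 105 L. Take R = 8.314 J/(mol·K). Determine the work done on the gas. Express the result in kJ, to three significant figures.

W ≈ -11.9 kJ

Adiabatic: TV^(γ−1) = const with γ = 5/3.
T₂ = T₁ (V₁/V₂)^(γ−1) = 556 × (26/105)^0.667 = 556 × 0.3943 = 219.2 K.
W_by = nCᵥ(T₁ − T₂) = (2.84)(12.47)(556 − 219.2) = 11927 J.
Work on gas = −W_by = -11927 J.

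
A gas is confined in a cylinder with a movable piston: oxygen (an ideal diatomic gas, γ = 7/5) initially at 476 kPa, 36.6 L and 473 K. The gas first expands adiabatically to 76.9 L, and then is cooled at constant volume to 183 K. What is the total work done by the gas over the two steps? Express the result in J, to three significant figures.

Step 1 (adiabatic): W = (P₁V₁ − P₂V₂)/(γ−1) = (17422 − 12945)/0.4 = 11191 J.
Step 2 (isochoric): W = 0 (constant volume).
W_total = 11191 + 0 = 11191 J.

W_total ≈ 11200 J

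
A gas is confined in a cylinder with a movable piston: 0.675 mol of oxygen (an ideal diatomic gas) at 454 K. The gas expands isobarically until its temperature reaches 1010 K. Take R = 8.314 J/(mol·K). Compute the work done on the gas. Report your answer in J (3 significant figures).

W ≈ -3120 J

Isobaric: W = P ΔV = nR ΔT.
W = (0.675)(8.314)(1010 − 454) = 3120 J.
Work on gas = −W_by = -3120 J.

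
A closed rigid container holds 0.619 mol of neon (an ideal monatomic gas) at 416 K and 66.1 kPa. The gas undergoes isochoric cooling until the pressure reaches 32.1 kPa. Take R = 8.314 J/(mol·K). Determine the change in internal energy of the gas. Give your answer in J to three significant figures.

Constant volume ⇒ W = 0, so Q = ΔU = nCᵥΔT with Cᵥ = 3R/2 = 12.47 J/(mol·K).
At constant V, T₂/T₁ = P₂/P₁ ⇒ ΔT = T₁(P₂/P₁ − 1) = 416·(32.1/66.1 − 1) = -214 K.
ΔU = (0.619)(12.47)(-214) = -1652 J.

ΔU ≈ -1650 J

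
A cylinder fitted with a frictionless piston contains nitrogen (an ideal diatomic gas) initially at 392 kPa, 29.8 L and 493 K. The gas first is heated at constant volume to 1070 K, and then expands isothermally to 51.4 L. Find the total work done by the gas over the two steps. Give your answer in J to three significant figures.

Step 1 (isochoric): W = 0 (constant volume).
After step 1: P = 850.8 kPa (V unchanged).
Step 2 (isothermal): W = P₁V₁ ln(V₂/V₁) = (25354) ln(51.4/29.8) = 13821 J.
W_total = 0 + 13821 = 13821 J.

W_total ≈ 13800 J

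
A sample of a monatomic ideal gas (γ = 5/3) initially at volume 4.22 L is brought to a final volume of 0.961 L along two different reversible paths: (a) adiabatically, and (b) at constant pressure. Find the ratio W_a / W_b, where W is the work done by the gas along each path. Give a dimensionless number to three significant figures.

Path (a) adiabatic: W = P₁V₁(1 − (V₁/V₂)^(γ−1))/(γ−1) → W_a/(P₁V₁) = -2.522.
Path (b) isobaric: W = P₁(V₂ − V₁) → W_b/(P₁V₁) = -0.7723.
W_a / W_b = -2.522 / -0.7723 = 3.266.

W_a / W_b ≈ 3.27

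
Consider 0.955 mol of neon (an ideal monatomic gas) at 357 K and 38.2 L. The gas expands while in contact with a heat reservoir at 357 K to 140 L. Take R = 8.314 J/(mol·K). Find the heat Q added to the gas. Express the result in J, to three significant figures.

Isothermal ⇒ ΔU = 0, so Q = W = nRT ln(V₂/V₁).
Q = (0.955)(8.314)(357) ln(140/38.2) = 2835 × 1.299 = 3682 J.

Q ≈ 3680 J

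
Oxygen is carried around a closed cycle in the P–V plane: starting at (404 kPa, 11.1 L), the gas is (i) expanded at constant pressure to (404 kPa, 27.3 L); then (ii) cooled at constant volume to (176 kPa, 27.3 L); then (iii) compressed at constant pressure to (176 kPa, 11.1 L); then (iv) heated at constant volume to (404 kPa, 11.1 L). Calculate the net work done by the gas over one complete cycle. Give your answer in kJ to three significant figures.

W_net ≈ 3.69 kJ

Constant-volume legs do no work.
W(i) = (404)(27.3 − 11.1) = 6545 J; W(iii) = (176)(11.1 − 27.3) = -2851 J.
W_net = 6545 − 2851 = 3694 J (the clockwise enclosed area).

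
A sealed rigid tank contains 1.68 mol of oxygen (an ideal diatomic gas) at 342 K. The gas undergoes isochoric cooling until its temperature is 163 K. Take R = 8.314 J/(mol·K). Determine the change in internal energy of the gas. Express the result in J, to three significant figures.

ΔU ≈ -6250 J

Constant volume ⇒ W = 0, so Q = ΔU = nCᵥΔT with Cᵥ = 5R/2 = 20.79 J/(mol·K).
ΔU = (1.68)(20.79)(163 − 342) = -6250 J.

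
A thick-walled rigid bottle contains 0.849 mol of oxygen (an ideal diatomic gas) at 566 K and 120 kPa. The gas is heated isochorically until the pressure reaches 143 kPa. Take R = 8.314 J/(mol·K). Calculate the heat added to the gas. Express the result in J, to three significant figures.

Constant volume ⇒ W = 0, so Q = ΔU = nCᵥΔT with Cᵥ = 5R/2 = 20.79 J/(mol·K).
At constant V, T₂/T₁ = P₂/P₁ ⇒ ΔT = T₁(P₂/P₁ − 1) = 566·(143/120 − 1) = 108.5 K.
ΔU = (0.849)(20.79)(108.5) = 1914 J.

Q ≈ 1910 J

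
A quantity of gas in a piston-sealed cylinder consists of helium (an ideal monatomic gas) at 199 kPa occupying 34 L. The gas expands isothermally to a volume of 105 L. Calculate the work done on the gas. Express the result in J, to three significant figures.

Isothermal: W = nRT ln(V₂/V₁) = P₁V₁ ln(V₂/V₁).
P₁V₁ = (199 kPa)(34 L) = 6766 J.
W = 6766 × ln(105/34) = 6766 × 1.128
W_by_gas = 7629 J; work on gas = −W_by = -7629 J.

W ≈ -7630 J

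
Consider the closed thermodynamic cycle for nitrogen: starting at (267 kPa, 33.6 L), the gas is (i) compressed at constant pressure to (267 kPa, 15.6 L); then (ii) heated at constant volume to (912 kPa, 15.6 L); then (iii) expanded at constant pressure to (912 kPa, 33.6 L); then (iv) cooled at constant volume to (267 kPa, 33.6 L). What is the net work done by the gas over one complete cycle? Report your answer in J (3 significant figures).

W_net ≈ 11600 J

Constant-volume legs do no work.
W(i) = (267)(15.6 − 33.6) = -4806 J; W(iii) = (912)(33.6 − 15.6) = 16416 J.
W_net = -4806 + 16416 = 11610 J (the clockwise enclosed area).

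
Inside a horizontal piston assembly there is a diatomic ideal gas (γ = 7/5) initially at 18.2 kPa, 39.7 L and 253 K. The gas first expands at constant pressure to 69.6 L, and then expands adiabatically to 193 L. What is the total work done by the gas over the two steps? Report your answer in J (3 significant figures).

Step 1 (isobaric): W = PΔV = (18.2 kPa)(69.6 − 39.7 L) = 544.2 J.
After step 1: P = 18.2 kPa, V = 69.6 L, T = 443.5 K.
Step 2 (adiabatic): W = (P₁V₁ − P₂V₂)/(γ−1) = (1267 − 842.4)/0.4 = 1061 J.
W_total = 544.2 + 1061 = 1605 J.

W_total ≈ 1610 J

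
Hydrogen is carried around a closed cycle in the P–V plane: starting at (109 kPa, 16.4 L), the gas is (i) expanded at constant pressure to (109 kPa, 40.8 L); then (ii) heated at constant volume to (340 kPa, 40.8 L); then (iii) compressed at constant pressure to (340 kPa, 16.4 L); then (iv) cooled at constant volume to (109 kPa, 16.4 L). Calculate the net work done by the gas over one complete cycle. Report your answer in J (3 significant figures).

W_net ≈ -5640 J

Constant-volume legs do no work.
W(i) = (109)(40.8 − 16.4) = 2660 J; W(iii) = (340)(16.4 − 40.8) = -8296 J.
W_net = 2660 − 8296 = -5636 J (the counter-clockwise enclosed area).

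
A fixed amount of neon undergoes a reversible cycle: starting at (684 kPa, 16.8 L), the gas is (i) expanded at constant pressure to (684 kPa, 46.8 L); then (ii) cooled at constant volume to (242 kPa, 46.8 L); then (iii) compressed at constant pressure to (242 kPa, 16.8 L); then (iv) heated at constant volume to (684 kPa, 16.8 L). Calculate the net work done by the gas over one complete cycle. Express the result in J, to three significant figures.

W_net ≈ 13300 J

Constant-volume legs do no work.
W(i) = (684)(46.8 − 16.8) = 20520 J; W(iii) = (242)(16.8 − 46.8) = -7260 J.
W_net = 20520 − 7260 = 13260 J (the clockwise enclosed area).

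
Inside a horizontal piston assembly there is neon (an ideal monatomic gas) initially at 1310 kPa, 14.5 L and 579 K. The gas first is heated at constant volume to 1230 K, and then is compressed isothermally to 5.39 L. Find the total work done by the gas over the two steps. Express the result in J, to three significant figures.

W_total ≈ -39900 J

Step 1 (isochoric): W = 0 (constant volume).
After step 1: P = 2783 kPa (V unchanged).
Step 2 (isothermal): W = P₁V₁ ln(V₂/V₁) = (40352) ln(5.39/14.5) = -39933 J.
W_total = 0 − 39933 = -39933 J.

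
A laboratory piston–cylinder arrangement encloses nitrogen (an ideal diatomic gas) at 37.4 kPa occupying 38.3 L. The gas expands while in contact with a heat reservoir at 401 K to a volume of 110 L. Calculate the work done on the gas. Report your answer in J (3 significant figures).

W ≈ -1510 J

Isothermal: W = nRT ln(V₂/V₁) = P₁V₁ ln(V₂/V₁).
P₁V₁ = (37.4 kPa)(38.3 L) = 1432 J.
W = 1432 × ln(110/38.3) = 1432 × 1.055
W_by_gas = 1511 J; work on gas = −W_by = -1511 J.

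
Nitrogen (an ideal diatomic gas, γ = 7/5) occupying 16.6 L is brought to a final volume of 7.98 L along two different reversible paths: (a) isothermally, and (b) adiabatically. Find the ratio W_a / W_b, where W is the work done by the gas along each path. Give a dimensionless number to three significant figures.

W_a / W_b ≈ 0.861

Path (a) isothermal: W = P₁V₁ ln(V₂/V₁) → W_a/(P₁V₁) = -0.7325.
Path (b) adiabatic: W = P₁V₁(1 − (V₁/V₂)^(γ−1))/(γ−1) → W_b/(P₁V₁) = -0.8511.
W_a / W_b = -0.7325 / -0.8511 = 0.8607.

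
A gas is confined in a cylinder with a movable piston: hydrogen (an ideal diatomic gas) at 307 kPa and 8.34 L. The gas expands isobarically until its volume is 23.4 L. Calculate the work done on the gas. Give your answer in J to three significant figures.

Isobaric: W = P ΔV.
W = (307 kPa)(23.4 − 8.34 L) = (307)(15.06) = 4623 J.
Work on gas = −W_by = -4623 J.

W ≈ -4620 J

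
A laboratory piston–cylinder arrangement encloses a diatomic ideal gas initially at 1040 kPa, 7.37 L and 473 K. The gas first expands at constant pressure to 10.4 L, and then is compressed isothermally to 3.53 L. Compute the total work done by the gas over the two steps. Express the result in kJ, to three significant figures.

W_total ≈ -8.54 kJ

Step 1 (isobaric): W = PΔV = (1040 kPa)(10.4 − 7.37 L) = 3151 J.
After step 1: P = 1040 kPa, V = 10.4 L, T = 667.5 K.
Step 2 (isothermal): W = P₁V₁ ln(V₂/V₁) = (10816) ln(3.53/10.4) = -11687 J.
W_total = 3151 − 11687 = -8536 J.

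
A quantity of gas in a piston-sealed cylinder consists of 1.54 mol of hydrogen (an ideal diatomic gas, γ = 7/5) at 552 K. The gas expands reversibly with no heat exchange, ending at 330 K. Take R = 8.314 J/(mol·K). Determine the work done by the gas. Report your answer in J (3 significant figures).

W ≈ 7110 J

Adiabatic ⇒ Q = 0, so W_by = −ΔU = nCᵥ(T₁ − T₂).
Cᵥ = 5R/2 = 20.79 J/(mol·K).
W = (1.54)(20.79)(552 − 330) = 7106 J.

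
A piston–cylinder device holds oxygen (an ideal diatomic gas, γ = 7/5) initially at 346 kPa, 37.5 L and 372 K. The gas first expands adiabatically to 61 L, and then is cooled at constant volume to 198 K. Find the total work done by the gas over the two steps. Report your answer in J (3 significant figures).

W_total ≈ 5740 J

Step 1 (adiabatic): W = (P₁V₁ − P₂V₂)/(γ−1) = (12975 − 10680)/0.4 = 5736 J.
Step 2 (isochoric): W = 0 (constant volume).
W_total = 5736 + 0 = 5736 J.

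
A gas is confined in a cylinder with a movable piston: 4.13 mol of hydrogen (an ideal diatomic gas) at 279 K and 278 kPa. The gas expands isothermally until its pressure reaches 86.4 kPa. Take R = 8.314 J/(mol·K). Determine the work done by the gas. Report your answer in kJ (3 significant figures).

W ≈ 11.2 kJ

Isothermal process: W = nRT ln(V₂/V₁) = nRT ln(P₁/P₂).
W = (4.13)(8.314)(279) × ln(278/86.4)
  = 9580 × ln(3.218) = 9580 × 1.169
W_by_gas = 11195 J.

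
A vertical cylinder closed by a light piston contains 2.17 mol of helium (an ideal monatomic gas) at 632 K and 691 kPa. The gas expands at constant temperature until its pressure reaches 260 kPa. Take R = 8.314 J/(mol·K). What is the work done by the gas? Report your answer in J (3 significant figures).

Isothermal process: W = nRT ln(V₂/V₁) = nRT ln(P₁/P₂).
W = (2.17)(8.314)(632) × ln(691/260)
  = 11402 × ln(2.658) = 11402 × 0.9775
W_by_gas = 11145 J.

W ≈ 11100 J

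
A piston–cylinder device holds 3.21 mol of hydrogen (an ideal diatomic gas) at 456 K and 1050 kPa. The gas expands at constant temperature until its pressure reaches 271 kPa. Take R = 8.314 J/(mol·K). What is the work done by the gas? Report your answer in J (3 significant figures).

W ≈ 16500 J

Isothermal process: W = nRT ln(V₂/V₁) = nRT ln(P₁/P₂).
W = (3.21)(8.314)(456) × ln(1050/271)
  = 12170 × ln(3.875) = 12170 × 1.354
W_by_gas = 16483 J.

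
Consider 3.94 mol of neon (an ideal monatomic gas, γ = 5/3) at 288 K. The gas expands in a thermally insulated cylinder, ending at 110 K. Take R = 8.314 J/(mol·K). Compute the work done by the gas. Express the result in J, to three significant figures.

W ≈ 8750 J

Adiabatic ⇒ Q = 0, so W_by = −ΔU = nCᵥ(T₁ − T₂).
Cᵥ = 3R/2 = 12.47 J/(mol·K).
W = (3.94)(12.47)(288 − 110) = 8746 J.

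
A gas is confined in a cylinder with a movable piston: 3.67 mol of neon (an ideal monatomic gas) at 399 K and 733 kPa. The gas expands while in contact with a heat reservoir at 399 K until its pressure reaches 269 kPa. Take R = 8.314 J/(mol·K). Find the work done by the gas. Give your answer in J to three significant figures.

W ≈ 12200 J

Isothermal process: W = nRT ln(V₂/V₁) = nRT ln(P₁/P₂).
W = (3.67)(8.314)(399) × ln(733/269)
  = 12174 × ln(2.725) = 12174 × 1.002
W_by_gas = 12204 J.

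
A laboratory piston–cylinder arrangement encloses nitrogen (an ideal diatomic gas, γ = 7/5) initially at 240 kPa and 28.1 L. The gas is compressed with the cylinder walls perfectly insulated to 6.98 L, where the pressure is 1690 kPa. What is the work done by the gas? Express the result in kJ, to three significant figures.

W ≈ -12.6 kJ

Adiabatic: W = (P₁V₁ − P₂V₂)/(γ − 1) with γ = 7/5.
P₁V₁ = 6744 J, P₂V₂ = 11796 J.
W = (6744 − 11796) / 0.4 = -12631 J.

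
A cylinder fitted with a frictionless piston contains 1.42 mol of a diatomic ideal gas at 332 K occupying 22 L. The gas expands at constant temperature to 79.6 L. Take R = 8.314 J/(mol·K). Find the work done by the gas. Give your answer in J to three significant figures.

W ≈ 5040 J

Isothermal: W = nRT ln(V₂/V₁).
W = (1.42)(8.314)(332) × ln(79.6/22)
  = 3920 × 1.286
W_by_gas = 5040 J.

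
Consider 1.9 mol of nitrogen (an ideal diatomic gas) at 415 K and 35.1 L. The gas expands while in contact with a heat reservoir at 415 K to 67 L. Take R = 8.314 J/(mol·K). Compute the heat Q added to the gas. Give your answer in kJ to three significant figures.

Isothermal ⇒ ΔU = 0, so Q = W = nRT ln(V₂/V₁).
Q = (1.9)(8.314)(415) ln(67/35.1) = 6556 × 0.6465 = 4238 J.

Q ≈ 4.24 kJ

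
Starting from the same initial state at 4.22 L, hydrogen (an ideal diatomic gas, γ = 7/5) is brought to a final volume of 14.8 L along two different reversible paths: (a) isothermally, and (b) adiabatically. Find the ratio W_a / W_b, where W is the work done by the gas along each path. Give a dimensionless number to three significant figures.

W_a / W_b ≈ 1.27

Path (a) isothermal: W = P₁V₁ ln(V₂/V₁) → W_a/(P₁V₁) = 1.255.
Path (b) adiabatic: W = P₁V₁(1 − (V₁/V₂)^(γ−1))/(γ−1) → W_b/(P₁V₁) = 0.9866.
W_a / W_b = 1.255 / 0.9866 = 1.272.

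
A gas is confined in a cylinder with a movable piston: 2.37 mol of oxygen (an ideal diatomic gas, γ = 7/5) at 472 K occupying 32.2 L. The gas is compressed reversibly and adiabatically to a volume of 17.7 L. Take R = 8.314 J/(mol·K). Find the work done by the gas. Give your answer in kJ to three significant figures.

W ≈ -6.29 kJ

Adiabatic: TV^(γ−1) = const with γ = 7/5.
T₂ = T₁ (V₁/V₂)^(γ−1) = 472 × (32.2/17.7)^0.4 = 472 × 1.27 = 599.6 K.
W_by = nCᵥ(T₁ − T₂) = (2.37)(20.79)(472 − 599.6) = -6288 J.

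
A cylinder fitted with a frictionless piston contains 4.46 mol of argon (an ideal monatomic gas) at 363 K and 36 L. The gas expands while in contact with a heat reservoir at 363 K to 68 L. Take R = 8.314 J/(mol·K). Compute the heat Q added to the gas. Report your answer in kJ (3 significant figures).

Q ≈ 8.56 kJ

Isothermal ⇒ ΔU = 0, so Q = W = nRT ln(V₂/V₁).
Q = (4.46)(8.314)(363) ln(68/36) = 13460 × 0.636 = 8561 J.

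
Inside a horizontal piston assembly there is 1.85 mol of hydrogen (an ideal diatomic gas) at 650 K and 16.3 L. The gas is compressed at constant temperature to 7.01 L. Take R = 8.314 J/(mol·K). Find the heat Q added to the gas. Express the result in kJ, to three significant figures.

Isothermal ⇒ ΔU = 0, so Q = W = nRT ln(V₂/V₁).
Q = (1.85)(8.314)(650) ln(7.01/16.3) = 9998 × -0.8438 = -8436 J.

Q ≈ -8.44 kJ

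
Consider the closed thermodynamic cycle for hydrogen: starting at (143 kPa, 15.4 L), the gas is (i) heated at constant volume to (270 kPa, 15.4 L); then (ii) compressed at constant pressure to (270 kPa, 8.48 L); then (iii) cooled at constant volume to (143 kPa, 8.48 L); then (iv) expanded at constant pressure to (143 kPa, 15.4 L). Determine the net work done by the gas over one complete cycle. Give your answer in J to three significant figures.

Constant-volume legs do no work.
W(ii) = (270)(8.48 − 15.4) = -1868 J; W(iv) = (143)(15.4 − 8.48) = 989.6 J.
W_net = -1868 + 989.6 = -878.8 J (the counter-clockwise enclosed area).

W_net ≈ -879 J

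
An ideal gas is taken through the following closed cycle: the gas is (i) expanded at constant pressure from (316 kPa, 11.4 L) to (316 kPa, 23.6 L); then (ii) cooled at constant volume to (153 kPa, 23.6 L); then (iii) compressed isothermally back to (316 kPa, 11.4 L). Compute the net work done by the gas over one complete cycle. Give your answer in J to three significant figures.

Leg (i): W = PΔV = (316)(23.6 − 11.4) = 3855 J.
Leg (ii): W = 0.
Leg (iii): W = PᵢVᵢ ln(V_f/Vᵢ) = (3611) ln(11.4/23.6) = -2627 J.
W_net = 3855 − 2627 = 1228 J.

W_net ≈ 1230 J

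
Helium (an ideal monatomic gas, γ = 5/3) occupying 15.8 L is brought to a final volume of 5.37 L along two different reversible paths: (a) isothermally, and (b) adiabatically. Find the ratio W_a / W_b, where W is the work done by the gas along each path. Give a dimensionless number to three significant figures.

W_a / W_b ≈ 0.683

Path (a) isothermal: W = P₁V₁ ln(V₂/V₁) → W_a/(P₁V₁) = -1.079.
Path (b) adiabatic: W = P₁V₁(1 − (V₁/V₂)^(γ−1))/(γ−1) → W_b/(P₁V₁) = -1.58.
W_a / W_b = -1.079 / -1.58 = 0.683.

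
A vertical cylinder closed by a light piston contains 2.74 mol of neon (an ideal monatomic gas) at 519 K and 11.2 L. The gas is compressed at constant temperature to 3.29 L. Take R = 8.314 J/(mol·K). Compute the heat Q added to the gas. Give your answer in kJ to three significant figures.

Q ≈ -14.5 kJ

Isothermal ⇒ ΔU = 0, so Q = W = nRT ln(V₂/V₁).
Q = (2.74)(8.314)(519) ln(3.29/11.2) = 11823 × -1.225 = -14483 J.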